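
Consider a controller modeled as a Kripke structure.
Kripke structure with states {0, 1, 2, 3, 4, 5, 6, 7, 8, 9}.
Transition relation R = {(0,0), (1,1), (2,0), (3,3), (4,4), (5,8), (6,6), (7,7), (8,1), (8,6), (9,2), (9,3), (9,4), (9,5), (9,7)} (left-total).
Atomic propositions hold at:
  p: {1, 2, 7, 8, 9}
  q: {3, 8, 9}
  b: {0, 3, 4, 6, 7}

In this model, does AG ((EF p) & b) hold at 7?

EF p: least fixpoint, start Z0 = {1, 2, 7, 8, 9}, add states with some successor in Z. Z1 = {1, 2, 5, 7, 8, 9}; fixed.
Sat(EF p) = {1, 2, 5, 7, 8, 9}
Sat((EF p) & b) = {7}
AG ((EF p) & b): greatest fixpoint, start Z0 = {7}, keep only states in Sat with every successor in Z. Already a fixed point.
Sat(AG ((EF p) & b)) = {7}
7 ∈ Sat(AG ((EF p) & b)) = {7}, so the formula holds at 7.

Yes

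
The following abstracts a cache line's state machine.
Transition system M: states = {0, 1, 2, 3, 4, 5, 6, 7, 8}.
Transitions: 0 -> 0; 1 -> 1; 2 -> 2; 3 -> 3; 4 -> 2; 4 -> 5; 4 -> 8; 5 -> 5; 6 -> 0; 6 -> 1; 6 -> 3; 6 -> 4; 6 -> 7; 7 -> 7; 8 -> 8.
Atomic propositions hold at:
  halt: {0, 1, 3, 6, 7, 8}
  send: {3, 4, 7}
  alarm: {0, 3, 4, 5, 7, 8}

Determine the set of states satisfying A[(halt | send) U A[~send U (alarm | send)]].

{0, 3, 4, 5, 7, 8}

Sat(halt | send) = {0, 1, 3, 4, 6, 7, 8}
Sat(~send) = {0, 1, 2, 5, 6, 8}
Sat(alarm | send) = {0, 3, 4, 5, 7, 8}
A[~send U (alarm | send)]: least fixpoint, start Z0 = Sat((alarm | send)) = {0, 3, 4, 5, 7, 8}, add states in Sat(~send) with every successor in Z. Already a fixed point.
Sat(A[~send U (alarm | send)]) = {0, 3, 4, 5, 7, 8}
A[(halt | send) U A[~send U (alarm | send)]]: least fixpoint, start Z0 = Sat(A[~send U (alarm | send)]) = {0, 3, 4, 5, 7, 8}, add states in Sat(halt | send) with every successor in Z. Already a fixed point.
Sat(A[(halt | send) U A[~send U (alarm | send)]]) = {0, 3, 4, 5, 7, 8}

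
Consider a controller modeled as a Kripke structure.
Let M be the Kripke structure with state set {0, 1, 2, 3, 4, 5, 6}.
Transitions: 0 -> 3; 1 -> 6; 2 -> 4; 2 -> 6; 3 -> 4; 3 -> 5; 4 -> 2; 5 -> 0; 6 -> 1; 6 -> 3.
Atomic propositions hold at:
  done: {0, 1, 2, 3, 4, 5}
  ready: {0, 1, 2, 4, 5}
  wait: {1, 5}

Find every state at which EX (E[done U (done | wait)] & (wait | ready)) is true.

Sat(done | wait) = {0, 1, 2, 3, 4, 5}
E[done U (done | wait)]: least fixpoint, start Z0 = Sat((done | wait)) = {0, 1, 2, 3, 4, 5}, add states in Sat(done) with some successor in Z. Already a fixed point.
Sat(E[done U (done | wait)]) = {0, 1, 2, 3, 4, 5}
Sat(wait | ready) = {0, 1, 2, 4, 5}
Sat(E[done U (done | wait)] & (wait | ready)) = {0, 1, 2, 4, 5}
Sat(EX (E[done U (done | wait)] & (wait | ready))) = {s : some successor in {0, 1, 2, 4, 5}} = {2, 3, 4, 5, 6}

{2, 3, 4, 5, 6}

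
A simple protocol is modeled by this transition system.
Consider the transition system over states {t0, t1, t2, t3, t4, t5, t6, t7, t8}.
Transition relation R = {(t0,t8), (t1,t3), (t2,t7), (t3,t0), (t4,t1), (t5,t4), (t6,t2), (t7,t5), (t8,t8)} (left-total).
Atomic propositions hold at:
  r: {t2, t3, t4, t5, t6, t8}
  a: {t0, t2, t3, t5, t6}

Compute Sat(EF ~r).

Sat(~r) = {t0, t1, t7}
EF ~r: least fixpoint, start Z0 = {t0, t1, t7}, add states with some successor in Z. Z1 = {t0, t1, t2, t3, t4, t7}; Z2 = {t0, t1, t2, t3, t4, t5, t6, t7}; fixed.
Sat(EF ~r) = {t0, t1, t2, t3, t4, t5, t6, t7}

{t0, t1, t2, t3, t4, t5, t6, t7}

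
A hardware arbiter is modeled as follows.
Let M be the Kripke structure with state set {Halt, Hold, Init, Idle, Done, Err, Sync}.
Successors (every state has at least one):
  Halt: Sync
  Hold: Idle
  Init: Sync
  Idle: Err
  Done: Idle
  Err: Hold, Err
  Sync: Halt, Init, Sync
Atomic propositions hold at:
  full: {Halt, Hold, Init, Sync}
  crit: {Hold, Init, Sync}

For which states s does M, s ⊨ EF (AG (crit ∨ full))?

Sat(crit ∨ full) = {Halt, Hold, Init, Sync}
AG (crit ∨ full): greatest fixpoint, start Z0 = {Halt, Hold, Init, Sync}, keep only states in Sat with every successor in Z. Z1 = {Halt, Init, Sync}; fixed.
Sat(AG (crit ∨ full)) = {Halt, Init, Sync}
EF (AG (crit ∨ full)): least fixpoint, start Z0 = {Halt, Init, Sync}, add states with some successor in Z. Already a fixed point.
Sat(EF (AG (crit ∨ full))) = {Halt, Init, Sync}

{Halt, Init, Sync}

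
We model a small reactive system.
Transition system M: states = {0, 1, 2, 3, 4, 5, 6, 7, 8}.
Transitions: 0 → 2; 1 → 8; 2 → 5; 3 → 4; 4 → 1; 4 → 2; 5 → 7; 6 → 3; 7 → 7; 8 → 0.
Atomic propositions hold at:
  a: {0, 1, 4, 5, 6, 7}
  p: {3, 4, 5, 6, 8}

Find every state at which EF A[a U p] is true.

A[a U p]: least fixpoint, start Z0 = Sat(p) = {3, 4, 5, 6, 8}, add states in Sat(a) with every successor in Z. Z1 = {1, 3, 4, 5, 6, 8}; fixed.
Sat(A[a U p]) = {1, 3, 4, 5, 6, 8}
EF A[a U p]: least fixpoint, start Z0 = {1, 3, 4, 5, 6, 8}, add states with some successor in Z. Z1 = {1, 2, 3, 4, 5, 6, 8}; Z2 = {0, 1, 2, 3, 4, 5, 6, 8}; fixed.
Sat(EF A[a U p]) = {0, 1, 2, 3, 4, 5, 6, 8}

{0, 1, 2, 3, 4, 5, 6, 8}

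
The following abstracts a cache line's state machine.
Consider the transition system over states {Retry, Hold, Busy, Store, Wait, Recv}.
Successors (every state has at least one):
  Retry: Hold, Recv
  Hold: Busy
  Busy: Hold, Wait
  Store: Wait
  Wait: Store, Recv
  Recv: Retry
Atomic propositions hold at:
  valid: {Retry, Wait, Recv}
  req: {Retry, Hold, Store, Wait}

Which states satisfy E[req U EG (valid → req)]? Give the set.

{Retry, Hold, Busy, Store, Wait}

Sat(valid → req) = {Retry, Hold, Busy, Store, Wait}
EG (valid → req): greatest fixpoint, start Z0 = {Retry, Hold, Busy, Store, Wait}, keep only states in Sat with some successor in Z. Already a fixed point.
Sat(EG (valid → req)) = {Retry, Hold, Busy, Store, Wait}
E[req U EG (valid → req)]: least fixpoint, start Z0 = Sat(EG (valid → req)) = {Retry, Hold, Busy, Store, Wait}, add states in Sat(req) with some successor in Z. Already a fixed point.
Sat(E[req U EG (valid → req)]) = {Retry, Hold, Busy, Store, Wait}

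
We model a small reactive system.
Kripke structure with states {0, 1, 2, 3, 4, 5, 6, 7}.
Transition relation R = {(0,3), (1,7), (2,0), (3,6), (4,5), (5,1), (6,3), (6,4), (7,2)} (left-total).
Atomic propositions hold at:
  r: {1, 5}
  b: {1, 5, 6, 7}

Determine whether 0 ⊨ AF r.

AF r: least fixpoint, start Z0 = {1, 5}, add states with every successor in Z. Z1 = {1, 4, 5}; fixed.
Sat(AF r) = {1, 4, 5}
0 ∉ Sat(AF r) = {1, 4, 5}, so the formula does not hold at 0.

No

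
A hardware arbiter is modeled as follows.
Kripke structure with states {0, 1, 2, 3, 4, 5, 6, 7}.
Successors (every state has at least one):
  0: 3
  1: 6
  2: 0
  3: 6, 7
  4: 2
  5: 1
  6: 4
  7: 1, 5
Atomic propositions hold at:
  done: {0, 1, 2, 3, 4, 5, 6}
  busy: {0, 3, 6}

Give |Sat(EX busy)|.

4

Sat(EX busy) = {s : some successor in {0, 3, 6}} = {0, 1, 2, 3}
|Sat(EX busy)| = |{0, 1, 2, 3}| = 4.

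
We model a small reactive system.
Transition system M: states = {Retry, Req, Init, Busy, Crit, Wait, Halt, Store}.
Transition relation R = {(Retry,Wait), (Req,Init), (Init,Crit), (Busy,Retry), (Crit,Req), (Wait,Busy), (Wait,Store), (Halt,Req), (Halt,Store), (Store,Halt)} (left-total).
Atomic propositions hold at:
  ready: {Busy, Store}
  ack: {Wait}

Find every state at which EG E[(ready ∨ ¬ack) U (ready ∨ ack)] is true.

Sat(¬ack) = {Retry, Req, Init, Busy, Crit, Halt, Store}
Sat(ready ∨ ¬ack) = {Retry, Req, Init, Busy, Crit, Halt, Store}
Sat(ready ∨ ack) = {Busy, Wait, Store}
E[(ready ∨ ¬ack) U (ready ∨ ack)]: least fixpoint, start Z0 = Sat((ready ∨ ack)) = {Busy, Wait, Store}, add states in Sat(ready ∨ ¬ack) with some successor in Z. Z1 = {Retry, Busy, Wait, Halt, Store}; fixed.
Sat(E[(ready ∨ ¬ack) U (ready ∨ ack)]) = {Retry, Busy, Wait, Halt, Store}
EG E[(ready ∨ ¬ack) U (ready ∨ ack)]: greatest fixpoint, start Z0 = {Retry, Busy, Wait, Halt, Store}, keep only states in Sat with some successor in Z. Already a fixed point.
Sat(EG E[(ready ∨ ¬ack) U (ready ∨ ack)]) = {Retry, Busy, Wait, Halt, Store}

{Retry, Busy, Wait, Halt, Store}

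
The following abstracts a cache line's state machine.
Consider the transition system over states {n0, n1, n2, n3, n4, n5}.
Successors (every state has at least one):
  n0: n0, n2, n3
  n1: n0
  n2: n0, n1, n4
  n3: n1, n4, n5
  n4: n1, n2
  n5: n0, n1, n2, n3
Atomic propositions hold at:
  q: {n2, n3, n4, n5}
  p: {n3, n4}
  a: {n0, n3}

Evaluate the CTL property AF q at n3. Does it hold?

AF q: least fixpoint, start Z0 = {n2, n3, n4, n5}, add states with every successor in Z. Already a fixed point.
Sat(AF q) = {n2, n3, n4, n5}
n3 ∈ Sat(AF q) = {n2, n3, n4, n5}, so the formula holds at n3.

Yes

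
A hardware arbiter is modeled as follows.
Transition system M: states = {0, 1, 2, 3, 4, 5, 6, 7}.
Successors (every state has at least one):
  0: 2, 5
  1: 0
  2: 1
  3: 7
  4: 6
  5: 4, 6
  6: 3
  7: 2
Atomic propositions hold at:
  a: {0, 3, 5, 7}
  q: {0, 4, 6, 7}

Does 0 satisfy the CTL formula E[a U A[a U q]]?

A[a U q]: least fixpoint, start Z0 = Sat(q) = {0, 4, 6, 7}, add states in Sat(a) with every successor in Z. Z1 = {0, 3, 4, 5, 6, 7}; fixed.
Sat(A[a U q]) = {0, 3, 4, 5, 6, 7}
E[a U A[a U q]]: least fixpoint, start Z0 = Sat(A[a U q]) = {0, 3, 4, 5, 6, 7}, add states in Sat(a) with some successor in Z. Already a fixed point.
Sat(E[a U A[a U q]]) = {0, 3, 4, 5, 6, 7}
0 ∈ Sat(E[a U A[a U q]]) = {0, 3, 4, 5, 6, 7}, so the formula holds at 0.

Yes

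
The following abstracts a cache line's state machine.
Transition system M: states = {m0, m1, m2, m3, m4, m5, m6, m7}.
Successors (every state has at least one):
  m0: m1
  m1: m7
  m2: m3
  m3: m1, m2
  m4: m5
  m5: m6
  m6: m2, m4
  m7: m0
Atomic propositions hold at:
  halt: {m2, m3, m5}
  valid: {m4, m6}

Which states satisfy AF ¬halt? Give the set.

{m0, m1, m4, m5, m6, m7}

Sat(¬halt) = {m0, m1, m4, m6, m7}
AF ¬halt: least fixpoint, start Z0 = {m0, m1, m4, m6, m7}, add states with every successor in Z. Z1 = {m0, m1, m4, m5, m6, m7}; fixed.
Sat(AF ¬halt) = {m0, m1, m4, m5, m6, m7}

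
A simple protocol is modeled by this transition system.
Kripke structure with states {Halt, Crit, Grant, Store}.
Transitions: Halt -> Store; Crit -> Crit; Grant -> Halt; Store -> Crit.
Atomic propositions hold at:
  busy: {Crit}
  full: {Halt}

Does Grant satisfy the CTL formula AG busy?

AG busy: greatest fixpoint, start Z0 = {Crit}, keep only states in Sat with every successor in Z. Already a fixed point.
Sat(AG busy) = {Crit}
Grant ∉ Sat(AG busy) = {Crit}, so the formula does not hold at Grant.

No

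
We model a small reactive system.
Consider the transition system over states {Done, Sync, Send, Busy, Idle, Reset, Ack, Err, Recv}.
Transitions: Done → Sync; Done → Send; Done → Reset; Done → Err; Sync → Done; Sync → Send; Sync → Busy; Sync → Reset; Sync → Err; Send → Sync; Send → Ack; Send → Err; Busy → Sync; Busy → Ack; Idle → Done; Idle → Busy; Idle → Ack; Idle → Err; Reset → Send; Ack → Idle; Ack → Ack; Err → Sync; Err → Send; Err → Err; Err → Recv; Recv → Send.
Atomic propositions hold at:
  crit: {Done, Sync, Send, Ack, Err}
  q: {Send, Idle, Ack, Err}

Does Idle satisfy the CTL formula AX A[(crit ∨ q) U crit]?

Sat(crit ∨ q) = {Done, Sync, Send, Idle, Ack, Err}
A[(crit ∨ q) U crit]: least fixpoint, start Z0 = Sat(crit) = {Done, Sync, Send, Ack, Err}, add states in Sat(crit ∨ q) with every successor in Z. Already a fixed point.
Sat(A[(crit ∨ q) U crit]) = {Done, Sync, Send, Ack, Err}
Sat(AX A[(crit ∨ q) U crit]) = {s : every successor in {Done, Sync, Send, Ack, Err}} = {Send, Busy, Reset, Recv}
Idle ∉ Sat(AX A[(crit ∨ q) U crit]) = {Send, Busy, Reset, Recv}, so the formula does not hold at Idle.

No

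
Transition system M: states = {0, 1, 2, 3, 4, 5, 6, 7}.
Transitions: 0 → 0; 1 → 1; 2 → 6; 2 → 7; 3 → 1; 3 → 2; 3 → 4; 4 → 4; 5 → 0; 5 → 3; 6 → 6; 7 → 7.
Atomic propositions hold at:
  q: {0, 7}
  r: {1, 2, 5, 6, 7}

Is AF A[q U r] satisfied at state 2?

Yes

A[q U r]: least fixpoint, start Z0 = Sat(r) = {1, 2, 5, 6, 7}, add states in Sat(q) with every successor in Z. Already a fixed point.
Sat(A[q U r]) = {1, 2, 5, 6, 7}
AF A[q U r]: least fixpoint, start Z0 = {1, 2, 5, 6, 7}, add states with every successor in Z. Already a fixed point.
Sat(AF A[q U r]) = {1, 2, 5, 6, 7}
2 ∈ Sat(AF A[q U r]) = {1, 2, 5, 6, 7}, so the formula holds at 2.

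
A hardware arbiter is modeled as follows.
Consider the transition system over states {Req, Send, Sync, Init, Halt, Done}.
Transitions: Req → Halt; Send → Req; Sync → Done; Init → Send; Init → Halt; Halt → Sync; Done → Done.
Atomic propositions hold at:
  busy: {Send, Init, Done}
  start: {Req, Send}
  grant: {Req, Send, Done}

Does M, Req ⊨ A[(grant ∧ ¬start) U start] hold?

Sat(¬start) = {Sync, Init, Halt, Done}
Sat(grant ∧ ¬start) = {Done}
A[(grant ∧ ¬start) U start]: least fixpoint, start Z0 = Sat(start) = {Req, Send}, add states in Sat(grant ∧ ¬start) with every successor in Z. Already a fixed point.
Sat(A[(grant ∧ ¬start) U start]) = {Req, Send}
Req ∈ Sat(A[(grant ∧ ¬start) U start]) = {Req, Send}, so the formula holds at Req.

Yes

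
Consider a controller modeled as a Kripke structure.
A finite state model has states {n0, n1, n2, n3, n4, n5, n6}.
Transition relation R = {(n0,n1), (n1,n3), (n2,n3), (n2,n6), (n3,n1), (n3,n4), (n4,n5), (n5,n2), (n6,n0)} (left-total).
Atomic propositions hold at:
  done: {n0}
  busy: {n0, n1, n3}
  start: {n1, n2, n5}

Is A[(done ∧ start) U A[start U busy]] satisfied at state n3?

Yes

Sat(done ∧ start) = ∅
A[start U busy]: least fixpoint, start Z0 = Sat(busy) = {n0, n1, n3}, add states in Sat(start) with every successor in Z. Already a fixed point.
Sat(A[start U busy]) = {n0, n1, n3}
A[(done ∧ start) U A[start U busy]]: least fixpoint, start Z0 = Sat(A[start U busy]) = {n0, n1, n3}, add states in Sat(done ∧ start) with every successor in Z. Already a fixed point.
Sat(A[(done ∧ start) U A[start U busy]]) = {n0, n1, n3}
n3 ∈ Sat(A[(done ∧ start) U A[start U busy]]) = {n0, n1, n3}, so the formula holds at n3.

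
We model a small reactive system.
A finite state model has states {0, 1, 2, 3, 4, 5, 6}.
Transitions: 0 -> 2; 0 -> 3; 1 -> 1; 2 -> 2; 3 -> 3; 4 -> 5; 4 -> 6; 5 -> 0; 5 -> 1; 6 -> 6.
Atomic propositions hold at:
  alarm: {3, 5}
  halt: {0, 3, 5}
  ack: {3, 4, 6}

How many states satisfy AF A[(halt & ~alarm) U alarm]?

2

Sat(~alarm) = {0, 1, 2, 4, 6}
Sat(halt & ~alarm) = {0}
A[(halt & ~alarm) U alarm]: least fixpoint, start Z0 = Sat(alarm) = {3, 5}, add states in Sat(halt & ~alarm) with every successor in Z. Already a fixed point.
Sat(A[(halt & ~alarm) U alarm]) = {3, 5}
AF A[(halt & ~alarm) U alarm]: least fixpoint, start Z0 = {3, 5}, add states with every successor in Z. Already a fixed point.
Sat(AF A[(halt & ~alarm) U alarm]) = {3, 5}
|Sat(AF A[(halt & ~alarm) U alarm])| = |{3, 5}| = 2.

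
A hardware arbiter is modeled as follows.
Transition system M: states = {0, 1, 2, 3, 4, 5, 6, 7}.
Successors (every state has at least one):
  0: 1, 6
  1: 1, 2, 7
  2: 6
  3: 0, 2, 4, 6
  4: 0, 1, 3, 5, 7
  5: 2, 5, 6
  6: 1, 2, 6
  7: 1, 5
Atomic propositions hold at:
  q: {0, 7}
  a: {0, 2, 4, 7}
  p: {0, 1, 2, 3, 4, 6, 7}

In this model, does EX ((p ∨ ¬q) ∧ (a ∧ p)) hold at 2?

Sat(¬q) = {1, 2, 3, 4, 5, 6}
Sat(p ∨ ¬q) = {0, 1, 2, 3, 4, 5, 6, 7}
Sat(a ∧ p) = {0, 2, 4, 7}
Sat((p ∨ ¬q) ∧ (a ∧ p)) = {0, 2, 4, 7}
Sat(EX ((p ∨ ¬q) ∧ (a ∧ p))) = {s : some successor in {0, 2, 4, 7}} = {1, 3, 4, 5, 6}
2 ∉ Sat(EX ((p ∨ ¬q) ∧ (a ∧ p))) = {1, 3, 4, 5, 6}, so the formula does not hold at 2.

No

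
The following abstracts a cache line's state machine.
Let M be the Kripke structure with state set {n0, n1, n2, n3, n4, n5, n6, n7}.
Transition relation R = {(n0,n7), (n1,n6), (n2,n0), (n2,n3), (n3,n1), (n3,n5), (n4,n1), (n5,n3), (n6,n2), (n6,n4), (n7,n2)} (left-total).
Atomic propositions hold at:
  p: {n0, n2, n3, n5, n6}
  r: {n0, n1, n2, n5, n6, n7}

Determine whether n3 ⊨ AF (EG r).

No

EG r: greatest fixpoint, start Z0 = {n0, n1, n2, n5, n6, n7}, keep only states in Sat with some successor in Z. Z1 = {n0, n1, n2, n6, n7}; fixed.
Sat(EG r) = {n0, n1, n2, n6, n7}
AF (EG r): least fixpoint, start Z0 = {n0, n1, n2, n6, n7}, add states with every successor in Z. Z1 = {n0, n1, n2, n4, n6, n7}; fixed.
Sat(AF (EG r)) = {n0, n1, n2, n4, n6, n7}
n3 ∉ Sat(AF (EG r)) = {n0, n1, n2, n4, n6, n7}, so the formula does not hold at n3.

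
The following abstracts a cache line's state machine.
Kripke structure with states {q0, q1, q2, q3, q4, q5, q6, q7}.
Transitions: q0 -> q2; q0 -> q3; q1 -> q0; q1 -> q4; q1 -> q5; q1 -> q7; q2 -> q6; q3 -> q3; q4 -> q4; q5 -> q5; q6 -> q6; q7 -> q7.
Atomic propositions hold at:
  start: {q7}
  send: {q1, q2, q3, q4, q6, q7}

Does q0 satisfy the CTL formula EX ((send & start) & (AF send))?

Sat(send & start) = {q7}
AF send: least fixpoint, start Z0 = {q1, q2, q3, q4, q6, q7}, add states with every successor in Z. Z1 = {q0, q1, q2, q3, q4, q6, q7}; fixed.
Sat(AF send) = {q0, q1, q2, q3, q4, q6, q7}
Sat((send & start) & (AF send)) = {q7}
Sat(EX ((send & start) & (AF send))) = {s : some successor in {q7}} = {q1, q7}
q0 ∉ Sat(EX ((send & start) & (AF send))) = {q1, q7}, so the formula does not hold at q0.

No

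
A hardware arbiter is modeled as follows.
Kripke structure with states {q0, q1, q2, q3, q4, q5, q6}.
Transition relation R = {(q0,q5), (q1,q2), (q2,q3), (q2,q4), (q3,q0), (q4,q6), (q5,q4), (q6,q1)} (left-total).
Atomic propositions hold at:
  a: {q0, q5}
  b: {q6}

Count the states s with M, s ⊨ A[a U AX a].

2

Sat(AX a) = {s : every successor in {q0, q5}} = {q0, q3}
A[a U AX a]: least fixpoint, start Z0 = Sat(AX a) = {q0, q3}, add states in Sat(a) with every successor in Z. Already a fixed point.
Sat(A[a U AX a]) = {q0, q3}
|Sat(A[a U AX a])| = |{q0, q3}| = 2.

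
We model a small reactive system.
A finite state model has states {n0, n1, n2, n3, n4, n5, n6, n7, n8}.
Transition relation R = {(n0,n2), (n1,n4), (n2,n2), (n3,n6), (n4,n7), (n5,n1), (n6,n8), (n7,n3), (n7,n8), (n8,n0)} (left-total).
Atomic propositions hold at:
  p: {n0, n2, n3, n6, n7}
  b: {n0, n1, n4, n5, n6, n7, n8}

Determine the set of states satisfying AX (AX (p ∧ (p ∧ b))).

Sat(p ∧ b) = {n0, n6, n7}
Sat(p ∧ (p ∧ b)) = {n0, n6, n7}
Sat(AX (p ∧ (p ∧ b))) = {s : every successor in {n0, n6, n7}} = {n3, n4, n8}
Sat(AX (AX (p ∧ (p ∧ b)))) = {s : every successor in {n3, n4, n8}} = {n1, n6, n7}

{n1, n6, n7}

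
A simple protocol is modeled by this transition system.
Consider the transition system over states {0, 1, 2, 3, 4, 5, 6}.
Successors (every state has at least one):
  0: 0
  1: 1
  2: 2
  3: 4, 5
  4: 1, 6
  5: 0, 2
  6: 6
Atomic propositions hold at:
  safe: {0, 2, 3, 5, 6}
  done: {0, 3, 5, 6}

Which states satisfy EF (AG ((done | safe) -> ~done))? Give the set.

{1, 2, 3, 4, 5}

Sat(done | safe) = {0, 2, 3, 5, 6}
Sat(~done) = {1, 2, 4}
Sat((done | safe) -> ~done) = {1, 2, 4}
AG ((done | safe) -> ~done): greatest fixpoint, start Z0 = {1, 2, 4}, keep only states in Sat with every successor in Z. Z1 = {1, 2}; fixed.
Sat(AG ((done | safe) -> ~done)) = {1, 2}
EF (AG ((done | safe) -> ~done)): least fixpoint, start Z0 = {1, 2}, add states with some successor in Z. Z1 = {1, 2, 4, 5}; Z2 = {1, 2, 3, 4, 5}; fixed.
Sat(EF (AG ((done | safe) -> ~done))) = {1, 2, 3, 4, 5}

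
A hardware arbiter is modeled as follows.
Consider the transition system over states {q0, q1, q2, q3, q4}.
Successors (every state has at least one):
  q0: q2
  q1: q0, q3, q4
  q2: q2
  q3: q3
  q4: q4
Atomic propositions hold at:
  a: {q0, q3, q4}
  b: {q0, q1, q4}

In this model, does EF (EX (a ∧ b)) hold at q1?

Yes

Sat(a ∧ b) = {q0, q4}
Sat(EX (a ∧ b)) = {s : some successor in {q0, q4}} = {q1, q4}
EF (EX (a ∧ b)): least fixpoint, start Z0 = {q1, q4}, add states with some successor in Z. Already a fixed point.
Sat(EF (EX (a ∧ b))) = {q1, q4}
q1 ∈ Sat(EF (EX (a ∧ b))) = {q1, q4}, so the formula holds at q1.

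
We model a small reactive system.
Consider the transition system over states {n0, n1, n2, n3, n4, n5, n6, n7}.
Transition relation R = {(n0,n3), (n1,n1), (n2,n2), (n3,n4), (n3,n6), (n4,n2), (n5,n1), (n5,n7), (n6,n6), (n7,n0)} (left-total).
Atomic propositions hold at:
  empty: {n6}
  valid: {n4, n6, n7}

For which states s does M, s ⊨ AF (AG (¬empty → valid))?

{n6}

Sat(¬empty) = {n0, n1, n2, n3, n4, n5, n7}
Sat(¬empty → valid) = {n4, n6, n7}
AG (¬empty → valid): greatest fixpoint, start Z0 = {n4, n6, n7}, keep only states in Sat with every successor in Z. Z1 = {n6}; fixed.
Sat(AG (¬empty → valid)) = {n6}
AF (AG (¬empty → valid)): least fixpoint, start Z0 = {n6}, add states with every successor in Z. Already a fixed point.
Sat(AF (AG (¬empty → valid))) = {n6}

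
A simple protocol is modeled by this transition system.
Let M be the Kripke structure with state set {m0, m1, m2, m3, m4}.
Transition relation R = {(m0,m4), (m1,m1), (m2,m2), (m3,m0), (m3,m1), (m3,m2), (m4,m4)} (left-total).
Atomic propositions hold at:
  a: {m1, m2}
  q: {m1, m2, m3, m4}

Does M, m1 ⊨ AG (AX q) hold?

Sat(AX q) = {s : every successor in {m1, m2, m3, m4}} = {m0, m1, m2, m4}
AG (AX q): greatest fixpoint, start Z0 = {m0, m1, m2, m4}, keep only states in Sat with every successor in Z. Already a fixed point.
Sat(AG (AX q)) = {m0, m1, m2, m4}
m1 ∈ Sat(AG (AX q)) = {m0, m1, m2, m4}, so the formula holds at m1.

Yes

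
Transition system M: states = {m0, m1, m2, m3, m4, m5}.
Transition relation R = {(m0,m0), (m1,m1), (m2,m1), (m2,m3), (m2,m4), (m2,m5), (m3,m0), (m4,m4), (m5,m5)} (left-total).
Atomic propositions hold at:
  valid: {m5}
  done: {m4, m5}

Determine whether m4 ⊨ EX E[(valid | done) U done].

Yes

Sat(valid | done) = {m4, m5}
E[(valid | done) U done]: least fixpoint, start Z0 = Sat(done) = {m4, m5}, add states in Sat(valid | done) with some successor in Z. Already a fixed point.
Sat(E[(valid | done) U done]) = {m4, m5}
Sat(EX E[(valid | done) U done]) = {s : some successor in {m4, m5}} = {m2, m4, m5}
m4 ∈ Sat(EX E[(valid | done) U done]) = {m2, m4, m5}, so the formula holds at m4.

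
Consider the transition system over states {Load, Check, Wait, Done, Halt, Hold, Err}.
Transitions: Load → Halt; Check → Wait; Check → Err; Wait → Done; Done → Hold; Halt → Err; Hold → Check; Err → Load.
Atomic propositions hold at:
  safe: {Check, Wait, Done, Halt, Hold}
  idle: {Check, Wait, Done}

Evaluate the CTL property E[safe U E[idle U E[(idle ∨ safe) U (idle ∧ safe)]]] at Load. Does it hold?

No

Sat(idle ∨ safe) = {Check, Wait, Done, Halt, Hold}
Sat(idle ∧ safe) = {Check, Wait, Done}
E[(idle ∨ safe) U (idle ∧ safe)]: least fixpoint, start Z0 = Sat((idle ∧ safe)) = {Check, Wait, Done}, add states in Sat(idle ∨ safe) with some successor in Z. Z1 = {Check, Wait, Done, Hold}; fixed.
Sat(E[(idle ∨ safe) U (idle ∧ safe)]) = {Check, Wait, Done, Hold}
E[idle U E[(idle ∨ safe) U (idle ∧ safe)]]: least fixpoint, start Z0 = Sat(E[(idle ∨ safe) U (idle ∧ safe)]) = {Check, Wait, Done, Hold}, add states in Sat(idle) with some successor in Z. Already a fixed point.
Sat(E[idle U E[(idle ∨ safe) U (idle ∧ safe)]]) = {Check, Wait, Done, Hold}
E[safe U E[idle U E[(idle ∨ safe) U (idle ∧ safe)]]]: least fixpoint, start Z0 = Sat(E[idle U E[(idle ∨ safe) U (idle ∧ safe)]]) = {Check, Wait, Done, Hold}, add states in Sat(safe) with some successor in Z. Already a fixed point.
Sat(E[safe U E[idle U E[(idle ∨ safe) U (idle ∧ safe)]]]) = {Check, Wait, Done, Hold}
Load ∉ Sat(E[safe U E[idle U E[(idle ∨ safe) U (idle ∧ safe)]]]) = {Check, Wait, Done, Hold}, so the formula does not hold at Load.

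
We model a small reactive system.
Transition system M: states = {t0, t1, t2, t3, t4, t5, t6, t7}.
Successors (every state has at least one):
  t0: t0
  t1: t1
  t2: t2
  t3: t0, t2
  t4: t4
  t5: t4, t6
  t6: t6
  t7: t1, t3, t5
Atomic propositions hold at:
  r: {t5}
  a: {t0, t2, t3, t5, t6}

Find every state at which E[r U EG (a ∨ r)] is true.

{t0, t2, t3, t5, t6}

Sat(a ∨ r) = {t0, t2, t3, t5, t6}
EG (a ∨ r): greatest fixpoint, start Z0 = {t0, t2, t3, t5, t6}, keep only states in Sat with some successor in Z. Already a fixed point.
Sat(EG (a ∨ r)) = {t0, t2, t3, t5, t6}
E[r U EG (a ∨ r)]: least fixpoint, start Z0 = Sat(EG (a ∨ r)) = {t0, t2, t3, t5, t6}, add states in Sat(r) with some successor in Z. Already a fixed point.
Sat(E[r U EG (a ∨ r)]) = {t0, t2, t3, t5, t6}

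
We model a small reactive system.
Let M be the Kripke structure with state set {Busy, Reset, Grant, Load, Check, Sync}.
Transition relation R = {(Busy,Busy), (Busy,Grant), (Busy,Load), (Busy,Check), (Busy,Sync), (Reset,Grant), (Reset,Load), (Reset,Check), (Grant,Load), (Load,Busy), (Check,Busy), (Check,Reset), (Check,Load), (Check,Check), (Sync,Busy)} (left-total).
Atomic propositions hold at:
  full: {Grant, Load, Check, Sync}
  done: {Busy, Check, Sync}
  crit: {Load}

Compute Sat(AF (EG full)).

{Check}

EG full: greatest fixpoint, start Z0 = {Grant, Load, Check, Sync}, keep only states in Sat with some successor in Z. Z1 = {Grant, Check}; Z2 = {Check}; fixed.
Sat(EG full) = {Check}
AF (EG full): least fixpoint, start Z0 = {Check}, add states with every successor in Z. Already a fixed point.
Sat(AF (EG full)) = {Check}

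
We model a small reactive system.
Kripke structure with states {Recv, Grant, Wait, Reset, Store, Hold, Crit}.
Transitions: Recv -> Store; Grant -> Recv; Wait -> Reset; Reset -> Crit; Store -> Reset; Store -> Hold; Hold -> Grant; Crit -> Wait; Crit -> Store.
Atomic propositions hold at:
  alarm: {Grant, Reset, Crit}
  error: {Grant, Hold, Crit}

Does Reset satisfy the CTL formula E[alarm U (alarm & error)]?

Sat(alarm & error) = {Grant, Crit}
E[alarm U (alarm & error)]: least fixpoint, start Z0 = Sat((alarm & error)) = {Grant, Crit}, add states in Sat(alarm) with some successor in Z. Z1 = {Grant, Reset, Crit}; fixed.
Sat(E[alarm U (alarm & error)]) = {Grant, Reset, Crit}
Reset ∈ Sat(E[alarm U (alarm & error)]) = {Grant, Reset, Crit}, so the formula holds at Reset.

Yes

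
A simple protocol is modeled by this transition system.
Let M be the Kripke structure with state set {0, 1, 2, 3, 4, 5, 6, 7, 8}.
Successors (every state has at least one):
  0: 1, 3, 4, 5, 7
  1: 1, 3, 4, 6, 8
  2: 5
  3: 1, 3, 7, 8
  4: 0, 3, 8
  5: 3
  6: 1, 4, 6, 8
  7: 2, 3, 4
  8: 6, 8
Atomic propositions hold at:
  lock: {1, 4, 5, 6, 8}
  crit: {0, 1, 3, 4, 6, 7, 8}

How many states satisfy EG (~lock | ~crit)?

5

Sat(~lock) = {0, 2, 3, 7}
Sat(~crit) = {2, 5}
Sat(~lock | ~crit) = {0, 2, 3, 5, 7}
EG (~lock | ~crit): greatest fixpoint, start Z0 = {0, 2, 3, 5, 7}, keep only states in Sat with some successor in Z. Already a fixed point.
Sat(EG (~lock | ~crit)) = {0, 2, 3, 5, 7}
|Sat(EG (~lock | ~crit))| = |{0, 2, 3, 5, 7}| = 5.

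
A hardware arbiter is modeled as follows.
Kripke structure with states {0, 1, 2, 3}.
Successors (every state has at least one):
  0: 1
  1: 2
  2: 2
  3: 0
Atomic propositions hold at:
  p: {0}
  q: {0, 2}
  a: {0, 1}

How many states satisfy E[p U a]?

2

E[p U a]: least fixpoint, start Z0 = Sat(a) = {0, 1}, add states in Sat(p) with some successor in Z. Already a fixed point.
Sat(E[p U a]) = {0, 1}
|Sat(E[p U a])| = |{0, 1}| = 2.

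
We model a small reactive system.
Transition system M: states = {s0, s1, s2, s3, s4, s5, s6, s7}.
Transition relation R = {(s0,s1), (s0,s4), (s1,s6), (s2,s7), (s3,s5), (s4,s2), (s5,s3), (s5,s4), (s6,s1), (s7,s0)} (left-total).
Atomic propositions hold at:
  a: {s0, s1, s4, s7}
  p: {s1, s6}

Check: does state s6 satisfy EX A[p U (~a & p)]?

Sat(~a) = {s2, s3, s5, s6}
Sat(~a & p) = {s6}
A[p U (~a & p)]: least fixpoint, start Z0 = Sat((~a & p)) = {s6}, add states in Sat(p) with every successor in Z. Z1 = {s1, s6}; fixed.
Sat(A[p U (~a & p)]) = {s1, s6}
Sat(EX A[p U (~a & p)]) = {s : some successor in {s1, s6}} = {s0, s1, s6}
s6 ∈ Sat(EX A[p U (~a & p)]) = {s0, s1, s6}, so the formula holds at s6.

Yes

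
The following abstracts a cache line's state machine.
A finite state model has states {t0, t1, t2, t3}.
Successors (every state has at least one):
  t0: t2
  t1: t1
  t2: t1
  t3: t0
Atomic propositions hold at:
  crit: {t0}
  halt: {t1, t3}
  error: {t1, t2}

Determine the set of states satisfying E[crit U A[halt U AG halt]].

{t1}

AG halt: greatest fixpoint, start Z0 = {t1, t3}, keep only states in Sat with every successor in Z. Z1 = {t1}; fixed.
Sat(AG halt) = {t1}
A[halt U AG halt]: least fixpoint, start Z0 = Sat(AG halt) = {t1}, add states in Sat(halt) with every successor in Z. Already a fixed point.
Sat(A[halt U AG halt]) = {t1}
E[crit U A[halt U AG halt]]: least fixpoint, start Z0 = Sat(A[halt U AG halt]) = {t1}, add states in Sat(crit) with some successor in Z. Already a fixed point.
Sat(E[crit U A[halt U AG halt]]) = {t1}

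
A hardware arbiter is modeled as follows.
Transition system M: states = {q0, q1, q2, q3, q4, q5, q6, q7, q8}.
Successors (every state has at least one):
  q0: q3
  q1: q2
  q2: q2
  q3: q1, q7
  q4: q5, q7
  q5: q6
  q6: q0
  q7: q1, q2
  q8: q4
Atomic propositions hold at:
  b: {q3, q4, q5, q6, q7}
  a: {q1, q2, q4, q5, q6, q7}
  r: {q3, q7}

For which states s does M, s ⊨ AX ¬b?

{q1, q2, q6, q7}

Sat(¬b) = {q0, q1, q2, q8}
Sat(AX ¬b) = {s : every successor in {q0, q1, q2, q8}} = {q1, q2, q6, q7}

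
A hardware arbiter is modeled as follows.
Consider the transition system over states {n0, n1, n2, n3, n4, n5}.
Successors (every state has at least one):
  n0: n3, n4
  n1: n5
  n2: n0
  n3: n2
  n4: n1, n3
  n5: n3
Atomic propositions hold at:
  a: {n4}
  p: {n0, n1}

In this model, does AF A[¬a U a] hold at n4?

Sat(¬a) = {n0, n1, n2, n3, n5}
A[¬a U a]: least fixpoint, start Z0 = Sat(a) = {n4}, add states in Sat(¬a) with every successor in Z. Already a fixed point.
Sat(A[¬a U a]) = {n4}
AF A[¬a U a]: least fixpoint, start Z0 = {n4}, add states with every successor in Z. Already a fixed point.
Sat(AF A[¬a U a]) = {n4}
n4 ∈ Sat(AF A[¬a U a]) = {n4}, so the formula holds at n4.

Yes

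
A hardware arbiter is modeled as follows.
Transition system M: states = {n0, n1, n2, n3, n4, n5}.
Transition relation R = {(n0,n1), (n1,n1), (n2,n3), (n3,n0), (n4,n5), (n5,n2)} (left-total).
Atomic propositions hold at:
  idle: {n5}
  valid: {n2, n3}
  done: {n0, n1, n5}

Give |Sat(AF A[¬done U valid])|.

4

Sat(¬done) = {n2, n3, n4}
A[¬done U valid]: least fixpoint, start Z0 = Sat(valid) = {n2, n3}, add states in Sat(¬done) with every successor in Z. Already a fixed point.
Sat(A[¬done U valid]) = {n2, n3}
AF A[¬done U valid]: least fixpoint, start Z0 = {n2, n3}, add states with every successor in Z. Z1 = {n2, n3, n5}; Z2 = {n2, n3, n4, n5}; fixed.
Sat(AF A[¬done U valid]) = {n2, n3, n4, n5}
|Sat(AF A[¬done U valid])| = |{n2, n3, n4, n5}| = 4.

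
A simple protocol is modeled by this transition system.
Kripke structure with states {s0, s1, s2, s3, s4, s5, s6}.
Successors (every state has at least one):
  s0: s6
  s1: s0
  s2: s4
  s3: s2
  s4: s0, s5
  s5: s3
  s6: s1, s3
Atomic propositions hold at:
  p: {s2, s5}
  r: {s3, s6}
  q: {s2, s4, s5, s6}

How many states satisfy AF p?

AF p: least fixpoint, start Z0 = {s2, s5}, add states with every successor in Z. Z1 = {s2, s3, s5}; fixed.
Sat(AF p) = {s2, s3, s5}
|Sat(AF p)| = |{s2, s3, s5}| = 3.

3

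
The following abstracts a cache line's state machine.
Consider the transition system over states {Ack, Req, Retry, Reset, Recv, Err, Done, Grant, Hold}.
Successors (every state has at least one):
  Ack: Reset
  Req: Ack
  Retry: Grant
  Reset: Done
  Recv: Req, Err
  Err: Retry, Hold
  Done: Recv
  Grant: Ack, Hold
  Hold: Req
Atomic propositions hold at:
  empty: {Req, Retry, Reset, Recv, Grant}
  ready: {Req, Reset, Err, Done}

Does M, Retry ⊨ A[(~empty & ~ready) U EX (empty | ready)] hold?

Yes

Sat(~empty) = {Ack, Err, Done, Hold}
Sat(~ready) = {Ack, Retry, Recv, Grant, Hold}
Sat(~empty & ~ready) = {Ack, Hold}
Sat(empty | ready) = {Req, Retry, Reset, Recv, Err, Done, Grant}
Sat(EX (empty | ready)) = {s : some successor in {Req, Retry, Reset, Recv, Err, Done, Grant}} = {Ack, Retry, Reset, Recv, Err, Done, Hold}
A[(~empty & ~ready) U EX (empty | ready)]: least fixpoint, start Z0 = Sat(EX (empty | ready)) = {Ack, Retry, Reset, Recv, Err, Done, Hold}, add states in Sat(~empty & ~ready) with every successor in Z. Already a fixed point.
Sat(A[(~empty & ~ready) U EX (empty | ready)]) = {Ack, Retry, Reset, Recv, Err, Done, Hold}
Retry ∈ Sat(A[(~empty & ~ready) U EX (empty | ready)]) = {Ack, Retry, Reset, Recv, Err, Done, Hold}, so the formula holds at Retry.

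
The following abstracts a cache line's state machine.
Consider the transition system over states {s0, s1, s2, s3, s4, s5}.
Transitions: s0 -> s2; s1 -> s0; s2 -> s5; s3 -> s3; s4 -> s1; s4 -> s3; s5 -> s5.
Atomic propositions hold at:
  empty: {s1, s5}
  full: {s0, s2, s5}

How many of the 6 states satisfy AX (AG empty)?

AG empty: greatest fixpoint, start Z0 = {s1, s5}, keep only states in Sat with every successor in Z. Z1 = {s5}; fixed.
Sat(AG empty) = {s5}
Sat(AX (AG empty)) = {s : every successor in {s5}} = {s2, s5}
|Sat(AX (AG empty))| = |{s2, s5}| = 2.

2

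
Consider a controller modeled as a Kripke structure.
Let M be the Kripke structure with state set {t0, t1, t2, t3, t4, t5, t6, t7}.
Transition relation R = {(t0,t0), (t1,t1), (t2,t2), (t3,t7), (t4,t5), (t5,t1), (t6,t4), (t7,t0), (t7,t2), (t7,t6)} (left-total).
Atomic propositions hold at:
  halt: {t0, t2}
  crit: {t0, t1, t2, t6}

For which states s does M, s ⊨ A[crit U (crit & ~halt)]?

Sat(~halt) = {t1, t3, t4, t5, t6, t7}
Sat(crit & ~halt) = {t1, t6}
A[crit U (crit & ~halt)]: least fixpoint, start Z0 = Sat((crit & ~halt)) = {t1, t6}, add states in Sat(crit) with every successor in Z. Already a fixed point.
Sat(A[crit U (crit & ~halt)]) = {t1, t6}

{t1, t6}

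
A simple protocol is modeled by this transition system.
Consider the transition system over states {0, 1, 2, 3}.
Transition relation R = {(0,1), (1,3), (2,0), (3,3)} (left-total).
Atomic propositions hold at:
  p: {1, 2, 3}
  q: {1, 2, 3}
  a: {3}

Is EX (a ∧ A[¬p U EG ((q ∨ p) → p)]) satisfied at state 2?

No

Sat(¬p) = {0}
Sat(q ∨ p) = {1, 2, 3}
Sat((q ∨ p) → p) = {0, 1, 2, 3}
EG ((q ∨ p) → p): greatest fixpoint, start Z0 = {0, 1, 2, 3}, keep only states in Sat with some successor in Z. Already a fixed point.
Sat(EG ((q ∨ p) → p)) = {0, 1, 2, 3}
A[¬p U EG ((q ∨ p) → p)]: least fixpoint, start Z0 = Sat(EG ((q ∨ p) → p)) = {0, 1, 2, 3}, add states in Sat(¬p) with every successor in Z. Already a fixed point.
Sat(A[¬p U EG ((q ∨ p) → p)]) = {0, 1, 2, 3}
Sat(a ∧ A[¬p U EG ((q ∨ p) → p)]) = {3}
Sat(EX (a ∧ A[¬p U EG ((q ∨ p) → p)])) = {s : some successor in {3}} = {1, 3}
2 ∉ Sat(EX (a ∧ A[¬p U EG ((q ∨ p) → p)])) = {1, 3}, so the formula does not hold at 2.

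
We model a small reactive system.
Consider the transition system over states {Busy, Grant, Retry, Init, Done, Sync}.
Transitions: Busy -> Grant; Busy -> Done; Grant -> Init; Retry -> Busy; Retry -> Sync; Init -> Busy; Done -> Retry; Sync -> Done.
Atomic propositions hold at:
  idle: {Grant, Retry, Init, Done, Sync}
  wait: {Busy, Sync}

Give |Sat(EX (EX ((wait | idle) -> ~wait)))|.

Sat(wait | idle) = {Busy, Grant, Retry, Init, Done, Sync}
Sat(~wait) = {Grant, Retry, Init, Done}
Sat((wait | idle) -> ~wait) = {Grant, Retry, Init, Done}
Sat(EX ((wait | idle) -> ~wait)) = {s : some successor in {Grant, Retry, Init, Done}} = {Busy, Grant, Done, Sync}
Sat(EX (EX ((wait | idle) -> ~wait))) = {s : some successor in {Busy, Grant, Done, Sync}} = {Busy, Retry, Init, Sync}
|Sat(EX (EX ((wait | idle) -> ~wait)))| = |{Busy, Retry, Init, Sync}| = 4.

4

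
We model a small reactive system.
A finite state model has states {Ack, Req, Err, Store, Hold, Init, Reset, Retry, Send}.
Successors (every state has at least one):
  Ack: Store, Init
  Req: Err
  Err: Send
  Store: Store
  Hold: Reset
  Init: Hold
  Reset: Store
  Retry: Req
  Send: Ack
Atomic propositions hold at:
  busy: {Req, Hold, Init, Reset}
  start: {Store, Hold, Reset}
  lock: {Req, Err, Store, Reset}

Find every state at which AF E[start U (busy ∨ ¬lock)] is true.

{Ack, Req, Err, Hold, Init, Reset, Retry, Send}

Sat(¬lock) = {Ack, Hold, Init, Retry, Send}
Sat(busy ∨ ¬lock) = {Ack, Req, Hold, Init, Reset, Retry, Send}
E[start U (busy ∨ ¬lock)]: least fixpoint, start Z0 = Sat((busy ∨ ¬lock)) = {Ack, Req, Hold, Init, Reset, Retry, Send}, add states in Sat(start) with some successor in Z. Already a fixed point.
Sat(E[start U (busy ∨ ¬lock)]) = {Ack, Req, Hold, Init, Reset, Retry, Send}
AF E[start U (busy ∨ ¬lock)]: least fixpoint, start Z0 = {Ack, Req, Hold, Init, Reset, Retry, Send}, add states with every successor in Z. Z1 = {Ack, Req, Err, Hold, Init, Reset, Retry, Send}; fixed.
Sat(AF E[start U (busy ∨ ¬lock)]) = {Ack, Req, Err, Hold, Init, Reset, Retry, Send}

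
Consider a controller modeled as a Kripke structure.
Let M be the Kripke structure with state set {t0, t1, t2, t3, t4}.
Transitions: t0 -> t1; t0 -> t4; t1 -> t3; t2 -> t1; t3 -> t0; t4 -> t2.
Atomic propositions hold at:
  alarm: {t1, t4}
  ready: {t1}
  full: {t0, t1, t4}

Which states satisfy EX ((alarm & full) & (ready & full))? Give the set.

{t0, t2}

Sat(alarm & full) = {t1, t4}
Sat(ready & full) = {t1}
Sat((alarm & full) & (ready & full)) = {t1}
Sat(EX ((alarm & full) & (ready & full))) = {s : some successor in {t1}} = {t0, t2}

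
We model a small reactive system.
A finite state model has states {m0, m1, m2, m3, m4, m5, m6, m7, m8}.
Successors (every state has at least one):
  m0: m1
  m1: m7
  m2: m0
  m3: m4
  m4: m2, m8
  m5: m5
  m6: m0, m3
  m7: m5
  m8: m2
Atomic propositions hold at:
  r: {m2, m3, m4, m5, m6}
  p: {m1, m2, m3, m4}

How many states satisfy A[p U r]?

A[p U r]: least fixpoint, start Z0 = Sat(r) = {m2, m3, m4, m5, m6}, add states in Sat(p) with every successor in Z. Already a fixed point.
Sat(A[p U r]) = {m2, m3, m4, m5, m6}
|Sat(A[p U r])| = |{m2, m3, m4, m5, m6}| = 5.

5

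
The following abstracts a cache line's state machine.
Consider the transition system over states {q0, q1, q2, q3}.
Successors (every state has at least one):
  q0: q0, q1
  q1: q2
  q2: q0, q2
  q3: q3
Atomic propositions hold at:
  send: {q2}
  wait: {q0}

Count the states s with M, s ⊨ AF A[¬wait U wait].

1

Sat(¬wait) = {q1, q2, q3}
A[¬wait U wait]: least fixpoint, start Z0 = Sat(wait) = {q0}, add states in Sat(¬wait) with every successor in Z. Already a fixed point.
Sat(A[¬wait U wait]) = {q0}
AF A[¬wait U wait]: least fixpoint, start Z0 = {q0}, add states with every successor in Z. Already a fixed point.
Sat(AF A[¬wait U wait]) = {q0}
|Sat(AF A[¬wait U wait])| = |{q0}| = 1.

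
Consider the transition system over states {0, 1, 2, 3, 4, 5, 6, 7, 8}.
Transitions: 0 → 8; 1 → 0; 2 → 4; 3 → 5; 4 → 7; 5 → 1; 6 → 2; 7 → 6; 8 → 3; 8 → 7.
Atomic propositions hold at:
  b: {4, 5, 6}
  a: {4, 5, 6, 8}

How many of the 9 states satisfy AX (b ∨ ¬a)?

Sat(¬a) = {0, 1, 2, 3, 7}
Sat(b ∨ ¬a) = {0, 1, 2, 3, 4, 5, 6, 7}
Sat(AX (b ∨ ¬a)) = {s : every successor in {0, 1, 2, 3, 4, 5, 6, 7}} = {1, 2, 3, 4, 5, 6, 7, 8}
|Sat(AX (b ∨ ¬a))| = |{1, 2, 3, 4, 5, 6, 7, 8}| = 8.

8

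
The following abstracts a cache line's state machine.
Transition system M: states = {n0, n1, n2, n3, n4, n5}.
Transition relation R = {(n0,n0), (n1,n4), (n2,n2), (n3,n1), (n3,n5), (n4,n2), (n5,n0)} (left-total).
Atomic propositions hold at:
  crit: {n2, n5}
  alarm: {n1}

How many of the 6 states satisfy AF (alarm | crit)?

Sat(alarm | crit) = {n1, n2, n5}
AF (alarm | crit): least fixpoint, start Z0 = {n1, n2, n5}, add states with every successor in Z. Z1 = {n1, n2, n3, n4, n5}; fixed.
Sat(AF (alarm | crit)) = {n1, n2, n3, n4, n5}
|Sat(AF (alarm | crit))| = |{n1, n2, n3, n4, n5}| = 5.

5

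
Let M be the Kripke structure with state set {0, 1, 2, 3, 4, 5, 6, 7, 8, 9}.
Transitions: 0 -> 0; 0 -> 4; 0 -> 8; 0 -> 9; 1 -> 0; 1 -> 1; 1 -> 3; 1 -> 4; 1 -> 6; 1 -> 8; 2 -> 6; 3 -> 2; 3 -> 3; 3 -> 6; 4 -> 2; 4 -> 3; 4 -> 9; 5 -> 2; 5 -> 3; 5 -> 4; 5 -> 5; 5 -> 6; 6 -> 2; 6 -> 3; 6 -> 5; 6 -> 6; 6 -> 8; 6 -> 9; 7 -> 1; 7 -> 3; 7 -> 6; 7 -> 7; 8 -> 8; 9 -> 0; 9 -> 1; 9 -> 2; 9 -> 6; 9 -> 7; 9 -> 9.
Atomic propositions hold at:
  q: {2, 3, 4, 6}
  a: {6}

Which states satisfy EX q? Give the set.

Sat(EX q) = {s : some successor in {2, 3, 4, 6}} = {0, 1, 2, 3, 4, 5, 6, 7, 9}

{0, 1, 2, 3, 4, 5, 6, 7, 9}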